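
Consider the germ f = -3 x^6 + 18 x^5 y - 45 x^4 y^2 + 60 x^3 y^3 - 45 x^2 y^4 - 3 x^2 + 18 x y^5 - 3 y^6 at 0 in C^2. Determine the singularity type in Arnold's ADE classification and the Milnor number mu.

The Hessian of f at 0 has rank 1. Corank 1: A-series; mu = 5 gives A_5.

Type A_5, Milnor number mu = 5.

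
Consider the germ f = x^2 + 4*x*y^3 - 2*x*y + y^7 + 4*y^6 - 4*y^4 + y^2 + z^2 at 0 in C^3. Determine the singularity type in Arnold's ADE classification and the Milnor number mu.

Type A_{6}, Milnor number mu = 6.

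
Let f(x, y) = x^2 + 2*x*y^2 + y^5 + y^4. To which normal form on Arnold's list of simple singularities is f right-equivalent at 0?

A_{4}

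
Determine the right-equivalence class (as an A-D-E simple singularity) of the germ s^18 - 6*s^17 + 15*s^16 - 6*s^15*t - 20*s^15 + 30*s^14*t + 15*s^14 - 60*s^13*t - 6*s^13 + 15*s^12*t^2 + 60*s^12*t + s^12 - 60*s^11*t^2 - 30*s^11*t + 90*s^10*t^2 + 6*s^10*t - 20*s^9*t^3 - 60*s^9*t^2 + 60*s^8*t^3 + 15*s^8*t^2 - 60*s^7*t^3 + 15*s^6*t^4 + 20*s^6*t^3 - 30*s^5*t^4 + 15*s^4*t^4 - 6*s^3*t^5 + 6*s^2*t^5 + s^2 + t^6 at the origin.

A_5

The Hessian of f at 0 is [[2, 0], [0, 0]] with rank 1, so corank 1. A Groebner basis of the Jacobian ideal J(f) in C{s,t} is {t^5, s}; counting standard monomials gives mu = 5. Corank 1: A-series; mu = 5 gives A_5.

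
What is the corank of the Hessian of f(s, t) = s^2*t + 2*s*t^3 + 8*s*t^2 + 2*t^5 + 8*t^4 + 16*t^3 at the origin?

The Hessian at 0 is [[0, 0], [0, 0]] of rank 0; hence corank 2.

2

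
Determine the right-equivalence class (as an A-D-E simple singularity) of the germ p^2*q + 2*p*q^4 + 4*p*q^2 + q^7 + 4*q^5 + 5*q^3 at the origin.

D_{4}

The Hessian of f at 0 has rank 0. Corank 2; j^3 = q*(p^2 + 4*p*q + 5*q^2) splits into three distinct lines over C (the quadratic factor has nonzero discriminant), so D_4.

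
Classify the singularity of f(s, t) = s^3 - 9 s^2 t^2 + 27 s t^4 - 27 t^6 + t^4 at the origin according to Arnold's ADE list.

E_{6}

The Hessian of f at 0 is [[0, 0], [0, 0]] with rank 0, so corank 2. A Groebner basis of the Jacobian ideal J(f) in C{s,t} is {s^3, s^2*t, -s^2/6 + s*t^2, t^3}; counting standard monomials gives mu = 6. Corank 2; j^3 = s^3 is a perfect cube, so E-series; the 4-jet and mu = 6 give E_6.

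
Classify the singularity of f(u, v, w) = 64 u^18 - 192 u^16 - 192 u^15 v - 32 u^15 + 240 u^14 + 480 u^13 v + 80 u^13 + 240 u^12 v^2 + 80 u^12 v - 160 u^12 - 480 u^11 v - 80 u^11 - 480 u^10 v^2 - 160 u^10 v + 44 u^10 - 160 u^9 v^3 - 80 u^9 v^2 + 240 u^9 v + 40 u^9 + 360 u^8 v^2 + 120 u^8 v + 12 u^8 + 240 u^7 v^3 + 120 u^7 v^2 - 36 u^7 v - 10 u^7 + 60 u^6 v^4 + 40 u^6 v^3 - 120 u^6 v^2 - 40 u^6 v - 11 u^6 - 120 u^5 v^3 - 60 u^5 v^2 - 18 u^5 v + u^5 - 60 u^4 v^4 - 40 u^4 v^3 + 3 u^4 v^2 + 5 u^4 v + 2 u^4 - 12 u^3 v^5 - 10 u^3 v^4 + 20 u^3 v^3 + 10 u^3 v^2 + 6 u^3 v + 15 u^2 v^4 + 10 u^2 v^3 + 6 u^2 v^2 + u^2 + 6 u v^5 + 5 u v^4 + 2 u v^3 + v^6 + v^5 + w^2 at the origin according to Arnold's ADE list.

A_{4}

The Hessian of f at 0 has rank 2. Corank 1: A-series; mu = 4 gives A_4.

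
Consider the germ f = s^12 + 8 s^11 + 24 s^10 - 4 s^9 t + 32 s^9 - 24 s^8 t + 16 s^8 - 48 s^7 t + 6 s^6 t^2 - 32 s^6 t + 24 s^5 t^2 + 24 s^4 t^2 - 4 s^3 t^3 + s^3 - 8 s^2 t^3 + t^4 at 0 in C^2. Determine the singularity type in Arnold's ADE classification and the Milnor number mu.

Type E_6, Milnor number mu = 6.

The Hessian of f at 0 has rank 0. Corank 2; j^3 = s^3 is a perfect cube, so E-series; the 4-jet and mu = 6 give E_6.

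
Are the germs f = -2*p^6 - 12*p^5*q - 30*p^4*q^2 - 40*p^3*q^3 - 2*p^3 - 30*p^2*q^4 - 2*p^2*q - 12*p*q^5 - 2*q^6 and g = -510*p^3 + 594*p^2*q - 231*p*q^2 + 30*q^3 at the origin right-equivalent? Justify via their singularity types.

No.

The Hessian of f at 0 is [[0, 0], [0, 0]] with rank 0, so corank 2. A Groebner basis of the Jacobian ideal J(f) in C{p,q} is {-p*q/6 + q^5, p*q^2, p^2 + p*q}; counting standard monomials gives mu = 7. Corank 2; j^3 = -2*p^2*(p + q) has shape L^2 M (L != M), so D-series; mu = 7 gives D_7. The Hessian of g at 0 is [[0, 0], [0, 0]] with rank 0, so corank 2. A Groebner basis of the Jacobian ideal J(g) in C{p,q} is {q^3, p^2 - q^2/6, p*q - 9*q^2/22}; counting standard monomials gives mu = 4. Corank 2; j^3 = -3*(5*p - 2*q)*(34*p^2 - 26*p*q + 5*q^2) splits into three distinct lines over C (the quadratic factor has nonzero discriminant), so D_4. f is D_7 but g is D_4, hence not right-equivalent.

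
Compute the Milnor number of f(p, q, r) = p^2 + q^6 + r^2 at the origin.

The Hessian of f at 0 is [[2, 0, 0], [0, 0, 0], [0, 0, 2]] with rank 2, so corank 1. A Groebner basis of the Jacobian ideal J(f) in C{p,q,r} is {q^5, p, r}; counting standard monomials gives mu = 5. Corank 1: A-series; mu = 5 gives A_5.

5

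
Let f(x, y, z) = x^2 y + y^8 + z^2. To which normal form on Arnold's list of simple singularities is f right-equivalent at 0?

The Hessian of f at 0 has rank 1. Corank 2; j^3 = x^2*y has shape L^2 M (L != M), so D-series; mu = 9 gives D_9.

D9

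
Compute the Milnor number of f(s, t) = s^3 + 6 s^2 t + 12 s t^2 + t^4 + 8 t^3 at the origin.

The Hessian of f at 0 has rank 0. Corank 2; j^3 = (s + 2*t)^3 is a perfect cube, so E-series; the 4-jet and mu = 6 give E_6.

6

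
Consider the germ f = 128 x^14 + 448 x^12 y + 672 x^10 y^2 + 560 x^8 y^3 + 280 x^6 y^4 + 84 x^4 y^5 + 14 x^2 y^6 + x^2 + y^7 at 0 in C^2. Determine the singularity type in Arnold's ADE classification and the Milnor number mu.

Type A_6, Milnor number mu = 6.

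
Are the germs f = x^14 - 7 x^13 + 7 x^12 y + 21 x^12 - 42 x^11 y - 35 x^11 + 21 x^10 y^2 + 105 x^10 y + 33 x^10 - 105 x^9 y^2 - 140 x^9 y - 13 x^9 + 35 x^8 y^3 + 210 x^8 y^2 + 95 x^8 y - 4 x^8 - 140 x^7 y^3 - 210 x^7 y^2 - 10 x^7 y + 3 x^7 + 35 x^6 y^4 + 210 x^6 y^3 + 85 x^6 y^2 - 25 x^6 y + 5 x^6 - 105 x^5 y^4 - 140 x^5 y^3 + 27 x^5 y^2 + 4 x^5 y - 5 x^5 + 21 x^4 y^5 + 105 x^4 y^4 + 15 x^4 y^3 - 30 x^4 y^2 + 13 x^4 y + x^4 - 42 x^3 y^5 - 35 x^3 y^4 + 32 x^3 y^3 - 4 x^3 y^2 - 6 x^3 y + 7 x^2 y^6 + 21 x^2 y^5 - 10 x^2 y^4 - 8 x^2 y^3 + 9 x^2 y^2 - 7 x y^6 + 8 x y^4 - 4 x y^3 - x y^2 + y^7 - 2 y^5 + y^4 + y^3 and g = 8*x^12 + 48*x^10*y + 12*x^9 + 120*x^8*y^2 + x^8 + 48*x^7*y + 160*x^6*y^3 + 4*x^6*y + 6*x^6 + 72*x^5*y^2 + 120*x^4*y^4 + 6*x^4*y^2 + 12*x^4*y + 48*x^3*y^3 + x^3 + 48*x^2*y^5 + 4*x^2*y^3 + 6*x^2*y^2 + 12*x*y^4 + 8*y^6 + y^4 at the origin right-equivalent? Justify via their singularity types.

No.

The Hessian of f at 0 has rank 0. Corank 2; j^3 = -y^2*(x - y) has shape L^2 M (L != M), so D-series; mu = 5 gives D_5. The Hessian of g at 0 has rank 0. Corank 2; j^3 = x^3 is a perfect cube, so E-series; the 4-jet and mu = 6 give E_6. f is D_5 but g is E_6, hence not right-equivalent.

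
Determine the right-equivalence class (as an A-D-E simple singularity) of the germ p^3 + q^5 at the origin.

The Hessian of f at 0 is [[0, 0], [0, 0]] with rank 0, so corank 2. A Groebner basis of the Jacobian ideal J(f) in C{p,q} is {q^4, p^2}; counting standard monomials gives mu = 8. Corank 2; j^3 = p^3 is a perfect cube, so E-series; the 5-jet and mu = 8 give E_8.

E_{8}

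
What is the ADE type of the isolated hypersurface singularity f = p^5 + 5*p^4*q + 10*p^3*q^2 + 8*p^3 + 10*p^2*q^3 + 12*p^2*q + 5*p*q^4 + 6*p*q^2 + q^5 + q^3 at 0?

E8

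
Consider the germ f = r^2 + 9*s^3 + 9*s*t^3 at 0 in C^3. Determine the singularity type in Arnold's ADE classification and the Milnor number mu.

The Hessian of f at 0 has rank 1. Corank 2; j^3 = 9*s^3 is a perfect cube, so E-series; the 4-jet and mu = 7 give E_7.

Type E_{7}, Milnor number mu = 7.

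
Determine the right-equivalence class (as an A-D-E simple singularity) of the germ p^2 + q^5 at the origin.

A_{4}

The Hessian of f at 0 has rank 1. Corank 1: A-series; mu = 4 gives A_4.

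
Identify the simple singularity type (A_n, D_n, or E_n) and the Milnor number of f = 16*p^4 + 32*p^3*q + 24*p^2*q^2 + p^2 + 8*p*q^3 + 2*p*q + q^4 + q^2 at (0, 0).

The Hessian of f at 0 is [[2, 2], [2, 2]] with rank 1, so corank 1. A Groebner basis of the Jacobian ideal J(f) in C{p,q} is {q^3, p + q}; counting standard monomials gives mu = 3. Corank 1: A-series; mu = 3 gives A_3.

Type A_{3}, Milnor number mu = 3.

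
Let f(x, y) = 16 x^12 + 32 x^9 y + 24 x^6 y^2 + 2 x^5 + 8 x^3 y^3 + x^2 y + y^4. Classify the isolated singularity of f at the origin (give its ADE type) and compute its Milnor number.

The Hessian of f at 0 has rank 0. Corank 2; j^3 = x^2*y has shape L^2 M (L != M), so D-series; mu = 5 gives D_5.

Type D5, Milnor number mu = 5.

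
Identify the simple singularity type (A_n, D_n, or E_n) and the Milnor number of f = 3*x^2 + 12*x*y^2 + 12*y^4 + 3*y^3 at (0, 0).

Type A_2, Milnor number mu = 2.

The Hessian of f at 0 is [[6, 0], [0, 0]] with rank 1, so corank 1. A Groebner basis of the Jacobian ideal J(f) in C{x,y} is {y^2, x}; counting standard monomials gives mu = 2. Corank 1: A-series; mu = 2 gives A_2.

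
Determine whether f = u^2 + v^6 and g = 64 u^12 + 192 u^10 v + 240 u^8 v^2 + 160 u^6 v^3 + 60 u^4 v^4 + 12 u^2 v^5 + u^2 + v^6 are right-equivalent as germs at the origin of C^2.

Yes.

The Hessian of f at 0 is [[2, 0], [0, 0]] with rank 1, so corank 1. A Groebner basis of the Jacobian ideal J(f) in C{u,v} is {v^5, u}; counting standard monomials gives mu = 5. Corank 1: A-series; mu = 5 gives A_5. The Hessian of g at 0 is [[2, 0], [0, 0]] with rank 1, so corank 1. A Groebner basis of the Jacobian ideal J(g) in C{u,v} is {v^5, u}; counting standard monomials gives mu = 5. Corank 1: A-series; mu = 5 gives A_5. Both have type A_5, hence right-equivalent.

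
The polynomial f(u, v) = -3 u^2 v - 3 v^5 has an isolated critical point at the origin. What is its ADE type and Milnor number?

Type D6, Milnor number mu = 6.

The Hessian of f at 0 has rank 0. Corank 2; j^3 = -3*u^2*v has shape L^2 M (L != M), so D-series; mu = 6 gives D_6.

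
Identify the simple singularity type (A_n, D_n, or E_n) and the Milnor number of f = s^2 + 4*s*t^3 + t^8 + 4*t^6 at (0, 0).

Type A_7, Milnor number mu = 7.

The Hessian of f at 0 has rank 1. Corank 1: A-series; mu = 7 gives A_7.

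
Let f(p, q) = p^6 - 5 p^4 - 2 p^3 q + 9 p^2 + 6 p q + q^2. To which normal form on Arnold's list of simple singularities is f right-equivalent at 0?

The Hessian of f at 0 has rank 1. Corank 1: A-series; mu = 3 gives A_3.

A_{3}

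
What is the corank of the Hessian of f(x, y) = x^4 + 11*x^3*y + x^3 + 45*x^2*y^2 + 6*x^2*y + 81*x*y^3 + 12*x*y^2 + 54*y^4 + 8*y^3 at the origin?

2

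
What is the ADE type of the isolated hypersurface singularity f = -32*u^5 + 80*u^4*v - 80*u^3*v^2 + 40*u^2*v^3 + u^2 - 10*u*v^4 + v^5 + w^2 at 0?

The Hessian of f at 0 has rank 2. Corank 1: A-series; mu = 4 gives A_4.

A_4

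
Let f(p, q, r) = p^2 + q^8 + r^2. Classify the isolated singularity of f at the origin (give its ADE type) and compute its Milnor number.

Type A7, Milnor number mu = 7.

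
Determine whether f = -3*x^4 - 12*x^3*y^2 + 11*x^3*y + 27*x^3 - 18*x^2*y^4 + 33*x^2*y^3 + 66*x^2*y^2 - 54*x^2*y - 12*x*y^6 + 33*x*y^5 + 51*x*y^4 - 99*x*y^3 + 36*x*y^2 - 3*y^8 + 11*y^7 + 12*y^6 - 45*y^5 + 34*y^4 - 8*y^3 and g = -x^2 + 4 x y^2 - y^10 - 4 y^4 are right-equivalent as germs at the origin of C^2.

No.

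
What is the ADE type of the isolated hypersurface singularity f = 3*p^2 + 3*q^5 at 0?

A_{4}

The Hessian of f at 0 has rank 1. Corank 1: A-series; mu = 4 gives A_4.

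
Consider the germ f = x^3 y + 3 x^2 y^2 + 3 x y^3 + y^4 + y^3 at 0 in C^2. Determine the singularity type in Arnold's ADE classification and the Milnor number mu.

Type E7, Milnor number mu = 7.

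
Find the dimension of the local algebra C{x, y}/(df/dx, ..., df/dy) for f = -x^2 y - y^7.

8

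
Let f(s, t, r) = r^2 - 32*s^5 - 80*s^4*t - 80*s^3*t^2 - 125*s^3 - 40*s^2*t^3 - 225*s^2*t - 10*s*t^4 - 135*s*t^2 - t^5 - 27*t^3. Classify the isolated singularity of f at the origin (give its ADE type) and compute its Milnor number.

The Hessian of f at 0 has rank 1. Corank 2; j^3 = -(5*s + 3*t)^3 is a perfect cube, so E-series; the 5-jet and mu = 8 give E_8.

Type E_8, Milnor number mu = 8.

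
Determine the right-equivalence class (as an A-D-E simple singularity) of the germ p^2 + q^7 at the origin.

A_{6}

The Hessian of f at 0 has rank 1. Corank 1: A-series; mu = 6 gives A_6.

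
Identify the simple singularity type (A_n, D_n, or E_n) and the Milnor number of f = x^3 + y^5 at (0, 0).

The Hessian of f at 0 is [[0, 0], [0, 0]] with rank 0, so corank 2. A Groebner basis of the Jacobian ideal J(f) in C{x,y} is {y^4, x^2}; counting standard monomials gives mu = 8. Corank 2; j^3 = x^3 is a perfect cube, so E-series; the 5-jet and mu = 8 give E_8.

Type E_{8}, Milnor number mu = 8.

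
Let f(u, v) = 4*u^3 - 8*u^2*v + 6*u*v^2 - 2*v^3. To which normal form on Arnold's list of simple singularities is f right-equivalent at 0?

D_{4}

The Hessian of f at 0 is [[0, 0], [0, 0]] with rank 0, so corank 2. A Groebner basis of the Jacobian ideal J(f) in C{u,v} is {v^3, u^2 - 3*v^2/2, u*v - 3*v^2/2}; counting standard monomials gives mu = 4. Corank 2; j^3 = 2*(u - v)*(2*u^2 - 2*u*v + v^2) splits into three distinct lines over C (the quadratic factor has nonzero discriminant), so D_4.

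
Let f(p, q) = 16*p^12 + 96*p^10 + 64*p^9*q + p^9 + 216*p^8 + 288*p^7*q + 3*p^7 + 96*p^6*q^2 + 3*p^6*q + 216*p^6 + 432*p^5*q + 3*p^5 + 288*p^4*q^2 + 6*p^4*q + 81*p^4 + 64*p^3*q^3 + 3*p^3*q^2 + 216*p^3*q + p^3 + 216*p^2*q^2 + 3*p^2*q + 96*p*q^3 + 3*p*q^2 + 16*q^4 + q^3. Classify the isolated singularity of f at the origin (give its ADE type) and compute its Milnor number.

Type E_6, Milnor number mu = 6.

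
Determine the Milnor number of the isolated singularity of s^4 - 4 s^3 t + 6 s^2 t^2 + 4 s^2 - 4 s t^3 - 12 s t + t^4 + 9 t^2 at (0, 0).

3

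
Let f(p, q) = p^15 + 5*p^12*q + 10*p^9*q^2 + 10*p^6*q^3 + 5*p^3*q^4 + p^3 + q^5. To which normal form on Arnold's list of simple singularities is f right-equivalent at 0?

The Hessian of f at 0 has rank 0. Corank 2; j^3 = p^3 is a perfect cube, so E-series; the 5-jet and mu = 8 give E_8.

E8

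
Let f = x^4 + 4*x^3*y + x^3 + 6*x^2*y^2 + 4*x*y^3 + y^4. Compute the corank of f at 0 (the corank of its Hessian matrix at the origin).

2

Hessian at 0 has rank 0.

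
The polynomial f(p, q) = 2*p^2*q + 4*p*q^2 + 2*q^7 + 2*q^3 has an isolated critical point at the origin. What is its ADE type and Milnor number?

Type D_8, Milnor number mu = 8.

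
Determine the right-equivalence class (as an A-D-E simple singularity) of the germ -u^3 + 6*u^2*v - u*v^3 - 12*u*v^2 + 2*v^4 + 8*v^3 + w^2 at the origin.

The Hessian of f at 0 is [[0, 0, 0], [0, 0, 0], [0, 0, 2]] with rank 1, so corank 2. A Groebner basis of the Jacobian ideal J(f) in C{u,v,w} is {u^3 - 6*u^2*v - 48*u^2 + 192*u*v - 192*v^2, 6*u^2 + u*v^2 - 24*u*v + 24*v^2, 3*u^2 - 12*u*v + v^3 + 12*v^2, w}; counting standard monomials gives mu = 7. Corank 2; j^3 = -(u - 2*v)^3 is a perfect cube, so E-series; the 4-jet and mu = 7 give E_7.

E_7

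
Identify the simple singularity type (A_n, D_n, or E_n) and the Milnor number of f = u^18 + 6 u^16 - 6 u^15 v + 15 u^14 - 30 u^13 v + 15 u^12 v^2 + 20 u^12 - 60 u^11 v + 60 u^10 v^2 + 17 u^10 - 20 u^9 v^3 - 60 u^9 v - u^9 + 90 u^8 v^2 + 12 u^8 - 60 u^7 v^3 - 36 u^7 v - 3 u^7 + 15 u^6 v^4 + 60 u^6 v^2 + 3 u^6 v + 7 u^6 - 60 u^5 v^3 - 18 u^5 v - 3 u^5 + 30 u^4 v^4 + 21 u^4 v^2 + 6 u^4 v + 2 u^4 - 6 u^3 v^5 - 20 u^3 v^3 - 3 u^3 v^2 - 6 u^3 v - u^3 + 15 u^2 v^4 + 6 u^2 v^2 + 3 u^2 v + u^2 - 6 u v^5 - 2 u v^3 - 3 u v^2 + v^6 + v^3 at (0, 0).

Type A2, Milnor number mu = 2.

The Hessian of f at 0 is [[2, 0], [0, 0]] with rank 1, so corank 1. A Groebner basis of the Jacobian ideal J(f) in C{u,v} is {v^2, u}; counting standard monomials gives mu = 2. Corank 1: A-series; mu = 2 gives A_2.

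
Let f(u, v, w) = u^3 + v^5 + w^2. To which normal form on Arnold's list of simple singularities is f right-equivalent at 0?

E_8

The Hessian of f at 0 is [[0, 0, 0], [0, 0, 0], [0, 0, 2]] with rank 1, so corank 2. A Groebner basis of the Jacobian ideal J(f) in C{u,v,w} is {v^4, u^2, w}; counting standard monomials gives mu = 8. Corank 2; j^3 = u^3 is a perfect cube, so E-series; the 5-jet and mu = 8 give E_8.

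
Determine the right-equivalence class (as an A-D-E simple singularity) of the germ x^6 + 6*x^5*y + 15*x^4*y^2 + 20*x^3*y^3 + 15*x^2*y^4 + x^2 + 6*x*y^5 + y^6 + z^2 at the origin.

A5

The Hessian of f at 0 is [[2, 0, 0], [0, 0, 0], [0, 0, 2]] with rank 2, so corank 1. A Groebner basis of the Jacobian ideal J(f) in C{x,y,z} is {y^5, x, z}; counting standard monomials gives mu = 5. Corank 1: A-series; mu = 5 gives A_5.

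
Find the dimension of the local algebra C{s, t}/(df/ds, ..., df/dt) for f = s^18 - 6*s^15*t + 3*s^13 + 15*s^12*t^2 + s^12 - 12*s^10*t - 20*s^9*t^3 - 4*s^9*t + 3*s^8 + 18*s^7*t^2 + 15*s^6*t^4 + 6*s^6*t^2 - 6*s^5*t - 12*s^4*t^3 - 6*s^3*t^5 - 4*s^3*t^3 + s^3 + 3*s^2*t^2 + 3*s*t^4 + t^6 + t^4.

6

The Hessian of f at 0 is [[0, 0], [0, 0]] with rank 0, so corank 2. A Groebner basis of the Jacobian ideal J(f) in C{s,t} is {s^3, s^2*t, s^2/2 + s*t^2, t^3}; counting standard monomials gives mu = 6. Corank 2; j^3 = s^3 is a perfect cube, so E-series; the 4-jet and mu = 6 give E_6.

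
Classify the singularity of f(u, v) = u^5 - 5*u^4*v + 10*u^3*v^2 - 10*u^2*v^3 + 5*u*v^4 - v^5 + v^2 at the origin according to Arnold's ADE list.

A_4

The Hessian of f at 0 has rank 1. Corank 1: A-series; mu = 4 gives A_4.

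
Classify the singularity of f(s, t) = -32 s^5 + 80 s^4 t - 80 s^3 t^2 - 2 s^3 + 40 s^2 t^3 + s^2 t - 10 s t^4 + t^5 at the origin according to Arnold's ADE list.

D_6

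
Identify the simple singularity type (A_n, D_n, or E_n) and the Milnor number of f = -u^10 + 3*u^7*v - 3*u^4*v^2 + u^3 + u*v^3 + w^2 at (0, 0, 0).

Type E_{7}, Milnor number mu = 7.

The Hessian of f at 0 is [[0, 0, 0], [0, 0, 0], [0, 0, 2]] with rank 1, so corank 2. A Groebner basis of the Jacobian ideal J(f) in C{u,v,w} is {u^3, u*v^2, 3*u^2 + v^3, w}; counting standard monomials gives mu = 7. Corank 2; j^3 = u^3 is a perfect cube, so E-series; the 4-jet and mu = 7 give E_7.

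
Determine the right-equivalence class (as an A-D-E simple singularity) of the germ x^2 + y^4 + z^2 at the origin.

A_3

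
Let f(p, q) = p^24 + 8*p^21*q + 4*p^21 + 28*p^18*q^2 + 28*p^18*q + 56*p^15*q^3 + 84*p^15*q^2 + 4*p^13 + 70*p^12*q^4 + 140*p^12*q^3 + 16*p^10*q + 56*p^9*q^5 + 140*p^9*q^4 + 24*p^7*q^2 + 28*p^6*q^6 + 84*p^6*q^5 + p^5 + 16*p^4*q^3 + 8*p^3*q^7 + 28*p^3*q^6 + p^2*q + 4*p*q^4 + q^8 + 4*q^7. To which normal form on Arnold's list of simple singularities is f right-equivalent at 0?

The Hessian of f at 0 has rank 0. Corank 2; j^3 = p^2*q has shape L^2 M (L != M), so D-series; mu = 9 gives D_9.

D_9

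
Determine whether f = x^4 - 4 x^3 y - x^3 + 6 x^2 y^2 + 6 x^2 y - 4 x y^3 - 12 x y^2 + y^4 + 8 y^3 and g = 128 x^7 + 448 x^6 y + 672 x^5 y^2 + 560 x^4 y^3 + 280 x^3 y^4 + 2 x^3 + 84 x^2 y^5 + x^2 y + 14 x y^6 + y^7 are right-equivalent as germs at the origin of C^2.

No.

The Hessian of f at 0 is [[0, 0], [0, 0]] with rank 0, so corank 2. A Groebner basis of the Jacobian ideal J(f) in C{x,y} is {y^4, x*y^2 - 5*y^3/3, x^2 - 4*x*y + 4*y^2}; counting standard monomials gives mu = 6. Corank 2; j^3 = -(x - 2*y)^3 is a perfect cube, so E-series; the 4-jet and mu = 6 give E_6. The Hessian of g at 0 is [[0, 0], [0, 0]] with rank 0, so corank 2. A Groebner basis of the Jacobian ideal J(g) in C{x,y} is {-x*y/14 + y^6, x*y^2, x^2 + x*y/2}; counting standard monomials gives mu = 8. Corank 2; j^3 = x^2*(2*x + y) has shape L^2 M (L != M), so D-series; mu = 8 gives D_8. f is E_6 but g is D_8, hence not right-equivalent.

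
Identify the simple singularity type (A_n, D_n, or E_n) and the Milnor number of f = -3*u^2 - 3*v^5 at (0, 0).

Type A4, Milnor number mu = 4.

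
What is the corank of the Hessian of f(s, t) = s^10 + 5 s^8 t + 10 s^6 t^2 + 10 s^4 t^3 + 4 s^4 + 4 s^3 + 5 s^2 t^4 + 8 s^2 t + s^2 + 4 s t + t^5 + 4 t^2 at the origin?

Hessian at 0 has rank 1.

1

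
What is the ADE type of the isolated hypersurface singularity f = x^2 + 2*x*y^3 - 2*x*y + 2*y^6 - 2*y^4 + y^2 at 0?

A_5

The Hessian of f at 0 is [[2, -2], [-2, 2]] with rank 1, so corank 1. A Groebner basis of the Jacobian ideal J(f) in C{x,y} is {x*y^2 + x - y, x + y^3 - y, x^2 - 2*x*y + y^2}; counting standard monomials gives mu = 5. Corank 1: A-series; mu = 5 gives A_5.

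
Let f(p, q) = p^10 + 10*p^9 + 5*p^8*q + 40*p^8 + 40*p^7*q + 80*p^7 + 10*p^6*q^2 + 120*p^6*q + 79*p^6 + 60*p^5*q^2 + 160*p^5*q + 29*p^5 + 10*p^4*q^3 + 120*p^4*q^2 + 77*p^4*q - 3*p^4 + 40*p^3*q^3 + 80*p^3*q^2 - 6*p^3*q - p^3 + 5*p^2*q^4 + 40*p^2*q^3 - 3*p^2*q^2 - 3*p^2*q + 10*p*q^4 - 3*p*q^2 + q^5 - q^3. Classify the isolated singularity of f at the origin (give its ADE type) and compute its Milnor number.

The Hessian of f at 0 is [[0, 0], [0, 0]] with rank 0, so corank 2. A Groebner basis of the Jacobian ideal J(f) in C{p,q} is {-7*p^2/12 + p*q^3 - 7*p*q^2/6 - 7*p*q/6 - 7*q^3/6 - 7*q^2/12, 2*p^2/3 + 4*p*q^2/3 + 4*p*q/3 + q^4 + 4*q^3/3 + 2*q^2/3, p^3 + p^2/2 - 2*p*q^2 + p*q - q^3 + q^2/2, p^2*q - p^2/6 + 5*p*q^2/3 - p*q/3 + 2*q^3/3 - q^2/6}; counting standard monomials gives mu = 8. Corank 2; j^3 = -(p + q)^3 is a perfect cube, so E-series; the 5-jet and mu = 8 give E_8.

Type E_8, Milnor number mu = 8.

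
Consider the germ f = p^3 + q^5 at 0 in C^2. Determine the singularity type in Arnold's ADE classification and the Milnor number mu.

Type E8, Milnor number mu = 8.

The Hessian of f at 0 is [[0, 0], [0, 0]] with rank 0, so corank 2. A Groebner basis of the Jacobian ideal J(f) in C{p,q} is {q^4, p^2}; counting standard monomials gives mu = 8. Corank 2; j^3 = p^3 is a perfect cube, so E-series; the 5-jet and mu = 8 give E_8.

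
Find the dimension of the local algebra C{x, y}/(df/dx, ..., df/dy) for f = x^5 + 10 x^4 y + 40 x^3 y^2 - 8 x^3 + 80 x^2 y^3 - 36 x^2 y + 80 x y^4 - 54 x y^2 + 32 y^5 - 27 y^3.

8

The Hessian of f at 0 has rank 0. Corank 2; j^3 = -(2*x + 3*y)^3 is a perfect cube, so E-series; the 5-jet and mu = 8 give E_8.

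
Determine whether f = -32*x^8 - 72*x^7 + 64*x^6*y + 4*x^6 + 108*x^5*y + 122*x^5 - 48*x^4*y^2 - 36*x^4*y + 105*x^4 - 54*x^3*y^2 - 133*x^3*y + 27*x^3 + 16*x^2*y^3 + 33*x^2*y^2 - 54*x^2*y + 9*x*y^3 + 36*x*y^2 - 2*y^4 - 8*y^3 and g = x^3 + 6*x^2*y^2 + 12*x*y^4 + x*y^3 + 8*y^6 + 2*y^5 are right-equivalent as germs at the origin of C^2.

The Hessian of f at 0 has rank 0. Corank 2; j^3 = (3*x - 2*y)^3 is a perfect cube, so E-series; the 4-jet and mu = 7 give E_7. The Hessian of g at 0 has rank 0. Corank 2; j^3 = x^3 is a perfect cube, so E-series; the 4-jet and mu = 7 give E_7. Both have type E_7, hence right-equivalent.

Yes.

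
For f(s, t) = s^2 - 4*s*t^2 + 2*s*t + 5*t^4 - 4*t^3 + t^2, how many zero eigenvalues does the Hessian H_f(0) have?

The Hessian at 0 is [[2, 2], [2, 2]] of rank 1; hence corank 1.

1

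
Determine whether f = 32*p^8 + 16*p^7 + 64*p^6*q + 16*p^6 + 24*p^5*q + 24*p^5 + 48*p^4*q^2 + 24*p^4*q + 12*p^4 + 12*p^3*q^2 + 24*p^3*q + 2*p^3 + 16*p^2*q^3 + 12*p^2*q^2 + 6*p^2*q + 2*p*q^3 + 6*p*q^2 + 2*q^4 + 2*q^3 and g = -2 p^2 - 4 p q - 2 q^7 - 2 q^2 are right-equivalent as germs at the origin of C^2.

The Hessian of f at 0 has rank 0. Corank 2; j^3 = 2*(p + q)^3 is a perfect cube, so E-series; the 4-jet and mu = 7 give E_7. The Hessian of g at 0 has rank 1. Corank 1: A-series; mu = 6 gives A_6. f is E_7 but g is A_6, hence not right-equivalent.

No.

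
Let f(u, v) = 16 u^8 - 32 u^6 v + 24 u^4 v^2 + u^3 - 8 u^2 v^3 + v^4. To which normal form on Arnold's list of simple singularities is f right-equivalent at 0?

E6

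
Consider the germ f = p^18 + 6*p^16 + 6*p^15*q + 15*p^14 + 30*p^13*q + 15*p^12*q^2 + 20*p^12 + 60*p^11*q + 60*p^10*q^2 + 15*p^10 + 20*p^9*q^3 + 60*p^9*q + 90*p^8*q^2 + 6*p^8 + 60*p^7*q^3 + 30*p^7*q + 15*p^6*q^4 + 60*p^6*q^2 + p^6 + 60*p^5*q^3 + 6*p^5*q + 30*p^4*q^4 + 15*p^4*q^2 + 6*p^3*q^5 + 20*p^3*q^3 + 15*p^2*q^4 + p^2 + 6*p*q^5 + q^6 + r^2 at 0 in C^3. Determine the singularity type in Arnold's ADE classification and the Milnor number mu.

Type A5, Milnor number mu = 5.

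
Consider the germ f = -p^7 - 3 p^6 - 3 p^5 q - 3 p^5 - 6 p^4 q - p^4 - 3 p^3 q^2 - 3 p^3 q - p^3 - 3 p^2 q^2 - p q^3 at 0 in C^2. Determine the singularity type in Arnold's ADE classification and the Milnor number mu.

Type E_{7}, Milnor number mu = 7.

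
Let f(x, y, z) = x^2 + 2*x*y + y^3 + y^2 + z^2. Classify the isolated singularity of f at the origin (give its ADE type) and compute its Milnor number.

Type A_2, Milnor number mu = 2.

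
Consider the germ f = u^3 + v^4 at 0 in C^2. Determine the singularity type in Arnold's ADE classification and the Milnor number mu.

Type E6, Milnor number mu = 6.

The Hessian of f at 0 is [[0, 0], [0, 0]] with rank 0, so corank 2. A Groebner basis of the Jacobian ideal J(f) in C{u,v} is {v^3, u^2}; counting standard monomials gives mu = 6. Corank 2; j^3 = u^3 is a perfect cube, so E-series; the 4-jet and mu = 6 give E_6.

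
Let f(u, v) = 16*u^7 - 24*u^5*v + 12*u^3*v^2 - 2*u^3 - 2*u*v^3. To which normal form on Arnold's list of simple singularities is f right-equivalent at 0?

The Hessian of f at 0 is [[0, 0], [0, 0]] with rank 0, so corank 2. A Groebner basis of the Jacobian ideal J(f) in C{u,v} is {u^3, u*v^2, 3*u^2 + v^3}; counting standard monomials gives mu = 7. Corank 2; j^3 = -2*u^3 is a perfect cube, so E-series; the 4-jet and mu = 7 give E_7.

E_{7}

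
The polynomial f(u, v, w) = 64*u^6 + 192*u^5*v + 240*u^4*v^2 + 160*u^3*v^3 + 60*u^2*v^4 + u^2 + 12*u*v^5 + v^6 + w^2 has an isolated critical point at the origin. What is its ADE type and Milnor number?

Type A5, Milnor number mu = 5.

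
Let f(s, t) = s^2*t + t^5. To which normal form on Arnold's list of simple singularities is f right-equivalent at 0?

D_6

The Hessian of f at 0 has rank 0. Corank 2; j^3 = s^2*t has shape L^2 M (L != M), so D-series; mu = 6 gives D_6.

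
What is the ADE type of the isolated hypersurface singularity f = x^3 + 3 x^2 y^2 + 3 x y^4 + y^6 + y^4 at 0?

E6

The Hessian of f at 0 has rank 0. Corank 2; j^3 = x^3 is a perfect cube, so E-series; the 4-jet and mu = 6 give E_6.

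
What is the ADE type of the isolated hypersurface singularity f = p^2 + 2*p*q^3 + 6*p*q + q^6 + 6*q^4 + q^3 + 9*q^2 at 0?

A2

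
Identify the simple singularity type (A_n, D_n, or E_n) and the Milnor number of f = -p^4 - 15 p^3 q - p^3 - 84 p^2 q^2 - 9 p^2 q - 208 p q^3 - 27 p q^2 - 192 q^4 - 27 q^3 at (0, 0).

Type E_{7}, Milnor number mu = 7.

The Hessian of f at 0 has rank 0. Corank 2; j^3 = -(p + 3*q)^3 is a perfect cube, so E-series; the 4-jet and mu = 7 give E_7.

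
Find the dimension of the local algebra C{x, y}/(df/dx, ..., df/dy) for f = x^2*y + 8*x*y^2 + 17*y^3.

4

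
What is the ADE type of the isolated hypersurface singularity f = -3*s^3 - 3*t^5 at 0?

The Hessian of f at 0 has rank 0. Corank 2; j^3 = -3*s^3 is a perfect cube, so E-series; the 5-jet and mu = 8 give E_8.

E_8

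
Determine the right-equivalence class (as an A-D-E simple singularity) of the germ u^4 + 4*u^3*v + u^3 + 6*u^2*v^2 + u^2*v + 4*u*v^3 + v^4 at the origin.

D_{5}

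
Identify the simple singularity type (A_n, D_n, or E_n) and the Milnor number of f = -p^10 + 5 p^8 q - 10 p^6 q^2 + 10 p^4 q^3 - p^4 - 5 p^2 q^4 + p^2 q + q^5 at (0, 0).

Type D_6, Milnor number mu = 6.

The Hessian of f at 0 has rank 0. Corank 2; j^3 = p^2*q has shape L^2 M (L != M), so D-series; mu = 6 gives D_6.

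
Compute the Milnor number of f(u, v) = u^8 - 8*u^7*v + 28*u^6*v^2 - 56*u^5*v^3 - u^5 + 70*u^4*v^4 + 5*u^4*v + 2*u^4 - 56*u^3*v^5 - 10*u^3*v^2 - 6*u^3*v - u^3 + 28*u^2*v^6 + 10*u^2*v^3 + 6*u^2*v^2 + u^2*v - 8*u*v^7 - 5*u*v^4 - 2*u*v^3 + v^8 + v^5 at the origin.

9

The Hessian of f at 0 has rank 0. Corank 2; j^3 = -u^2*(u - v) has shape L^2 M (L != M), so D-series; mu = 9 gives D_9.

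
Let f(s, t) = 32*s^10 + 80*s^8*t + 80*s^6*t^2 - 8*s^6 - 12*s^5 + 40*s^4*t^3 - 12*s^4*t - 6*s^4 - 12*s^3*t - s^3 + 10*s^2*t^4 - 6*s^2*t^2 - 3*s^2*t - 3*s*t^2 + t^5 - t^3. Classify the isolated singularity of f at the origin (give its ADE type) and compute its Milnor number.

Type E8, Milnor number mu = 8.

The Hessian of f at 0 has rank 0. Corank 2; j^3 = -(s + t)^3 is a perfect cube, so E-series; the 5-jet and mu = 8 give E_8.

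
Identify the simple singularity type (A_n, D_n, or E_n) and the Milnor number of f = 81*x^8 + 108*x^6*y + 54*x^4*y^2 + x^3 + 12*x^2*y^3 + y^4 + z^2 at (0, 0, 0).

The Hessian of f at 0 is [[0, 0, 0], [0, 0, 0], [0, 0, 2]] with rank 1, so corank 2. A Groebner basis of the Jacobian ideal J(f) in C{x,y,z} is {y^3, x^2, z}; counting standard monomials gives mu = 6. Corank 2; j^3 = x^3 is a perfect cube, so E-series; the 4-jet and mu = 6 give E_6.

Type E_6, Milnor number mu = 6.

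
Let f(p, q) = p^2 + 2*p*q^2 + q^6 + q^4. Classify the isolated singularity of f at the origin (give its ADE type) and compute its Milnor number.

Type A_5, Milnor number mu = 5.

The Hessian of f at 0 has rank 1. Corank 1: A-series; mu = 5 gives A_5.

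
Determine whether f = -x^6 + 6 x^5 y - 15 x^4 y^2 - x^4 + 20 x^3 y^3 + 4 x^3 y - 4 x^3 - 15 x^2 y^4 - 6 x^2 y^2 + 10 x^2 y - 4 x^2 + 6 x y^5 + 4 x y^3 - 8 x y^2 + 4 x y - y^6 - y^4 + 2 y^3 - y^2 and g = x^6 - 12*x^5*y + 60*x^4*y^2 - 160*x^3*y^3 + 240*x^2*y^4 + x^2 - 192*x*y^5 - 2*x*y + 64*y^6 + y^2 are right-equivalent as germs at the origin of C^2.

Yes.

The Hessian of f at 0 is [[-8, 4], [4, -2]] with rank 1, so corank 1. A Groebner basis of the Jacobian ideal J(f) in C{x,y} is {x*y^2 + 28*x*y - 48*x - 20*y^2 + 24*y, 40*x*y - 64*x + y^3 - 28*y^2 + 32*y, x^2 - 2*x*y + 2*x + y^2 - y}; counting standard monomials gives mu = 5. Corank 1: A-series; mu = 5 gives A_5. The Hessian of g at 0 is [[2, -2], [-2, 2]] with rank 1, so corank 1. A Groebner basis of the Jacobian ideal J(g) in C{x,y} is {y^5, x - y}; counting standard monomials gives mu = 5. Corank 1: A-series; mu = 5 gives A_5. Both have type A_5, hence right-equivalent.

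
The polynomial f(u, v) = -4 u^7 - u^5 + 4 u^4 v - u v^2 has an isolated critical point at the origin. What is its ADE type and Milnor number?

Type D_{6}, Milnor number mu = 6.

The Hessian of f at 0 has rank 0. Corank 2; j^3 = -u*v^2 has shape L^2 M (L != M), so D-series; mu = 6 gives D_6.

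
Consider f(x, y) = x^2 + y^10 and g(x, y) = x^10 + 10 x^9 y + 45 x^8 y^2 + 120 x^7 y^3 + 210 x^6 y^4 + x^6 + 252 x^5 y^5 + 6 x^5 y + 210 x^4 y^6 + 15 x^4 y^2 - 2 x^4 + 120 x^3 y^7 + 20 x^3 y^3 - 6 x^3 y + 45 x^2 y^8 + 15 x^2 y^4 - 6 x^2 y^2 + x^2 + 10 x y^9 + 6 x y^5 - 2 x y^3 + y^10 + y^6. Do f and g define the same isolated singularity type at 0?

Yes.

The Hessian of f at 0 has rank 1. Corank 1: A-series; mu = 9 gives A_9. The Hessian of g at 0 has rank 1. Corank 1: A-series; mu = 9 gives A_9. Both have type A_9, hence right-equivalent.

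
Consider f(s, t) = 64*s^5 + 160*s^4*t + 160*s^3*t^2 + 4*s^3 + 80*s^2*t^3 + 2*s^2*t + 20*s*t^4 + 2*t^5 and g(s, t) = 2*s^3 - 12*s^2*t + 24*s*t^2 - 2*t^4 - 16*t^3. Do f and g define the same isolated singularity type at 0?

The Hessian of f at 0 has rank 0. Corank 2; j^3 = 2*s^2*(2*s + t) has shape L^2 M (L != M), so D-series; mu = 6 gives D_6. The Hessian of g at 0 has rank 0. Corank 2; j^3 = 2*(s - 2*t)^3 is a perfect cube, so E-series; the 4-jet and mu = 6 give E_6. f is D_6 but g is E_6, hence not right-equivalent.

No.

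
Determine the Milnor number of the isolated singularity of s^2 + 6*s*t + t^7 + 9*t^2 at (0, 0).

6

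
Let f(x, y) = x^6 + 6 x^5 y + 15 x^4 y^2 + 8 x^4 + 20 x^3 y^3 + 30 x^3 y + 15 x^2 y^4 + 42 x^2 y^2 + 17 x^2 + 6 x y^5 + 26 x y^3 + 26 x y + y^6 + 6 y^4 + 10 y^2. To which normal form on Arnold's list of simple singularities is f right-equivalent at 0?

A_{1}

The Hessian of f at 0 is [[34, 26], [26, 20]] with rank 2, so corank 0. A Groebner basis of the Jacobian ideal J(f) in C{x,y} is {x, y}; counting standard monomials gives mu = 1. Corank 0: nondegenerate Morse point, so A_1.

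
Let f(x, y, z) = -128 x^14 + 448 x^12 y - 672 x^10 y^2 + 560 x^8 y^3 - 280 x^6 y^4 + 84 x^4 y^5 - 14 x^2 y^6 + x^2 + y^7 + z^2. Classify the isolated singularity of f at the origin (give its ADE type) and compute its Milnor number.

Type A_6, Milnor number mu = 6.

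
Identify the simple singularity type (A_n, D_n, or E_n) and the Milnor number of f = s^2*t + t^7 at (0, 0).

Type D_{8}, Milnor number mu = 8.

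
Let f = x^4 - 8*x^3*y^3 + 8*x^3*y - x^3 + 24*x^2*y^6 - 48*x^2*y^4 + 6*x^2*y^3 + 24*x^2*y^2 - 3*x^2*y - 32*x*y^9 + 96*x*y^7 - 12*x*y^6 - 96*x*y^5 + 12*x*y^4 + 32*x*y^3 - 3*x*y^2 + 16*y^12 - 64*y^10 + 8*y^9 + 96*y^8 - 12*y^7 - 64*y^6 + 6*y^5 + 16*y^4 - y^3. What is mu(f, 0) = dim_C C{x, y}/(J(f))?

The Hessian of f at 0 is [[0, 0], [0, 0]] with rank 0, so corank 2. A Groebner basis of the Jacobian ideal J(f) in C{x,y} is {y^4, x*y^2 + 4*y^3/3, x^2 + 2*x*y + y^2}; counting standard monomials gives mu = 6. Corank 2; j^3 = -(x + y)^3 is a perfect cube, so E-series; the 4-jet and mu = 6 give E_6.

6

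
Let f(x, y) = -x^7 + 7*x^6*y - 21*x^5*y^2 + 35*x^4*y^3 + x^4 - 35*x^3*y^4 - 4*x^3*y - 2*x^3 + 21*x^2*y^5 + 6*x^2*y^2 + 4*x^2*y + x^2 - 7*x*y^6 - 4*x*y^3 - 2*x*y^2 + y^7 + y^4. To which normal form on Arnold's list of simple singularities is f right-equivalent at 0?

A6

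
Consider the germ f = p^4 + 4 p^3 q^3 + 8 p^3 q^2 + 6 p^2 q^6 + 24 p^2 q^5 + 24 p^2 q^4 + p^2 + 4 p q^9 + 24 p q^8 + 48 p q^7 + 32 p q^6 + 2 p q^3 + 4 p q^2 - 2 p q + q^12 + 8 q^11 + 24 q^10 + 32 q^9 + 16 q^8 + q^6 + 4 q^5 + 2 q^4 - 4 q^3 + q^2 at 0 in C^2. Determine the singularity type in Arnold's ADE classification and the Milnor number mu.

Type A_{3}, Milnor number mu = 3.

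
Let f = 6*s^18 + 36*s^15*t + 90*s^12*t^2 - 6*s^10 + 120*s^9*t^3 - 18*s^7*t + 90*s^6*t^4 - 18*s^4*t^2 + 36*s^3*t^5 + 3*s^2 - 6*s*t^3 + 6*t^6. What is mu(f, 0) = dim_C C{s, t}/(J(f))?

The Hessian of f at 0 is [[6, 0], [0, 0]] with rank 1, so corank 1. A Groebner basis of the Jacobian ideal J(f) in C{s,t} is {s*t^2, -s + t^3, s^2}; counting standard monomials gives mu = 5. Corank 1: A-series; mu = 5 gives A_5.

5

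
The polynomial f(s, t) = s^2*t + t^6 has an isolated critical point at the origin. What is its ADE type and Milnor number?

The Hessian of f at 0 has rank 0. Corank 2; j^3 = s^2*t has shape L^2 M (L != M), so D-series; mu = 7 gives D_7.

Type D_7, Milnor number mu = 7.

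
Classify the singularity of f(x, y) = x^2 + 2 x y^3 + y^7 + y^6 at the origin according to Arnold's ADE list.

A_{6}

The Hessian of f at 0 has rank 1. Corank 1: A-series; mu = 6 gives A_6.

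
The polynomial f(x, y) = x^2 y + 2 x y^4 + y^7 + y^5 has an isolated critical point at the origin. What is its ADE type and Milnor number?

The Hessian of f at 0 is [[0, 0], [0, 0]] with rank 0, so corank 2. A Groebner basis of the Jacobian ideal J(f) in C{x,y} is {x*y + y^4, x*y^2, x^2 - 5*x*y}; counting standard monomials gives mu = 6. Corank 2; j^3 = x^2*y has shape L^2 M (L != M), so D-series; mu = 6 gives D_6.

Type D6, Milnor number mu = 6.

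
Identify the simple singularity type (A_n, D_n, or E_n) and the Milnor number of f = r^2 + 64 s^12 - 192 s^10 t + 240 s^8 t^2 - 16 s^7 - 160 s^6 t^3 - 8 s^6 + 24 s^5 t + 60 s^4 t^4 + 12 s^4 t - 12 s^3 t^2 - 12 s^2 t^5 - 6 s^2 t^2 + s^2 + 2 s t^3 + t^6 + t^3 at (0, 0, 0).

Type A_2, Milnor number mu = 2.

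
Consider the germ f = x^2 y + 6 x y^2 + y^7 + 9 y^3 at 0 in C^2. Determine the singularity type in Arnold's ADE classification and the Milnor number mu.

Type D_8, Milnor number mu = 8.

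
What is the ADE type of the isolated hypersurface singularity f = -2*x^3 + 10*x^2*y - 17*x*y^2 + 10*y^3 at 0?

The Hessian of f at 0 is [[0, 0], [0, 0]] with rank 0, so corank 2. A Groebner basis of the Jacobian ideal J(f) in C{x,y} is {y^3, x^2 - 11*y^2/2, x*y - 5*y^2/2}; counting standard monomials gives mu = 4. Corank 2; j^3 = -(x - 2*y)*(2*x^2 - 6*x*y + 5*y^2) splits into three distinct lines over C (the quadratic factor has nonzero discriminant), so D_4.

D_4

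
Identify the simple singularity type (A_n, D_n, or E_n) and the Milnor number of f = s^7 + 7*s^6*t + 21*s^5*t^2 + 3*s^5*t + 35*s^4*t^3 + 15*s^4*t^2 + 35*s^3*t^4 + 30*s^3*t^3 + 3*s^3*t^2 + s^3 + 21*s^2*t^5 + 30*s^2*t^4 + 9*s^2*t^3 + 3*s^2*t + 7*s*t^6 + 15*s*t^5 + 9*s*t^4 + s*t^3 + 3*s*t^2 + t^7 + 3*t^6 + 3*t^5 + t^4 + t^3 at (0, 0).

Type E7, Milnor number mu = 7.

The Hessian of f at 0 is [[0, 0], [0, 0]] with rank 0, so corank 2. A Groebner basis of the Jacobian ideal J(f) in C{s,t} is {s^3 + 3*s^2*t + 6*s^2 + 12*s*t + 6*t^2, -3*s^2 + s*t^2 - 6*s*t - 3*t^2, 3*s^2 + 6*s*t + t^3 + 3*t^2}; counting standard monomials gives mu = 7. Corank 2; j^3 = (s + t)^3 is a perfect cube, so E-series; the 4-jet and mu = 7 give E_7.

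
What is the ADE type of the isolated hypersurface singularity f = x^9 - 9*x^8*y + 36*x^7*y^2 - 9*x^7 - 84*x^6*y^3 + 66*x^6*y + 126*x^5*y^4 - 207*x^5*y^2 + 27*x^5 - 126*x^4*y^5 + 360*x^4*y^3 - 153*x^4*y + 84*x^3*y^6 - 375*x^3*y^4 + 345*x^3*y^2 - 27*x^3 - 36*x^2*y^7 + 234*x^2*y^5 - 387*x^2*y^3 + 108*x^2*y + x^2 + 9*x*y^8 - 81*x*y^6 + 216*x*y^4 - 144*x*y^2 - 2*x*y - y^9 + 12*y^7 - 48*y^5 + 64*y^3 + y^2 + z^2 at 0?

A2

The Hessian of f at 0 has rank 2. Corank 1: A-series; mu = 2 gives A_2.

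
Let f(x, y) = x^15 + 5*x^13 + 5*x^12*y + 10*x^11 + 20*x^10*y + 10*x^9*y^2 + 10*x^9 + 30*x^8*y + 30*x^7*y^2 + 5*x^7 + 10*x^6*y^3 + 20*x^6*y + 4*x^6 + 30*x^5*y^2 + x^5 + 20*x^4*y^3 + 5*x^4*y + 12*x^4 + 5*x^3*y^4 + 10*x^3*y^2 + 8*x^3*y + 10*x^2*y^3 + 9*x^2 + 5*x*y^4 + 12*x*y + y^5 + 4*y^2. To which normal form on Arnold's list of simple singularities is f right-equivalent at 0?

The Hessian of f at 0 has rank 1. Corank 1: A-series; mu = 4 gives A_4.

A_{4}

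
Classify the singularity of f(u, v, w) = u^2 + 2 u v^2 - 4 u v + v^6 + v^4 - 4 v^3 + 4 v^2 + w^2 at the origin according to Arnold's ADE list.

A_{5}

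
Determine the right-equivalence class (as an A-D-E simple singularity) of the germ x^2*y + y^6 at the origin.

The Hessian of f at 0 has rank 0. Corank 2; j^3 = x^2*y has shape L^2 M (L != M), so D-series; mu = 7 gives D_7.

D7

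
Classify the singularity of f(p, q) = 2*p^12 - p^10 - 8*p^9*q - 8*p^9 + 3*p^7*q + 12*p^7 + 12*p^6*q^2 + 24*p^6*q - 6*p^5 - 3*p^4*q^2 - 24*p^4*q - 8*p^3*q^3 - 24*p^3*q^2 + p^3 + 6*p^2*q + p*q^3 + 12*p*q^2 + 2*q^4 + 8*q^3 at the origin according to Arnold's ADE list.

E_{7}

The Hessian of f at 0 has rank 0. Corank 2; j^3 = (p + 2*q)^3 is a perfect cube, so E-series; the 4-jet and mu = 7 give E_7.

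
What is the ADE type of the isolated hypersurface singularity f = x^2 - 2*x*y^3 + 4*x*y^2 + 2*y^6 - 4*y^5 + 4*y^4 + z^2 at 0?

The Hessian of f at 0 has rank 2. Corank 1: A-series; mu = 5 gives A_5.

A_{5}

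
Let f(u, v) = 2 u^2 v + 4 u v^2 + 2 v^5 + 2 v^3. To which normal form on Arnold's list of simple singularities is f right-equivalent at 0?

D_{6}

The Hessian of f at 0 has rank 0. Corank 2; j^3 = 2*v*(u + v)^2 has shape L^2 M (L != M), so D-series; mu = 6 gives D_6.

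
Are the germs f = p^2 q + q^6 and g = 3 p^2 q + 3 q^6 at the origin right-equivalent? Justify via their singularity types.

The Hessian of f at 0 is [[0, 0], [0, 0]] with rank 0, so corank 2. A Groebner basis of the Jacobian ideal J(f) in C{p,q} is {p^2/6 + q^5, p^3, p*q}; counting standard monomials gives mu = 7. Corank 2; j^3 = p^2*q has shape L^2 M (L != M), so D-series; mu = 7 gives D_7. The Hessian of g at 0 is [[0, 0], [0, 0]] with rank 0, so corank 2. A Groebner basis of the Jacobian ideal J(g) in C{p,q} is {p^2/6 + q^5, p^3, p*q}; counting standard monomials gives mu = 7. Corank 2; j^3 = 3*p^2*q has shape L^2 M (L != M), so D-series; mu = 7 gives D_7. Both have type D_7, hence right-equivalent.

Yes.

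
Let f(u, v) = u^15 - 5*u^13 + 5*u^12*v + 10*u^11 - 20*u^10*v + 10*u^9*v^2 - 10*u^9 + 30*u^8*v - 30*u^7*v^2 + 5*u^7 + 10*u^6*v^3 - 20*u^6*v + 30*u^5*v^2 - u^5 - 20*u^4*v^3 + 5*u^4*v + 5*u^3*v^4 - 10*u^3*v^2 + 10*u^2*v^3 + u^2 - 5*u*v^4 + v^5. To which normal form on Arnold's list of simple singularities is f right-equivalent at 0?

The Hessian of f at 0 is [[2, 0], [0, 0]] with rank 1, so corank 1. A Groebner basis of the Jacobian ideal J(f) in C{u,v} is {v^4, u}; counting standard monomials gives mu = 4. Corank 1: A-series; mu = 4 gives A_4.

A_4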